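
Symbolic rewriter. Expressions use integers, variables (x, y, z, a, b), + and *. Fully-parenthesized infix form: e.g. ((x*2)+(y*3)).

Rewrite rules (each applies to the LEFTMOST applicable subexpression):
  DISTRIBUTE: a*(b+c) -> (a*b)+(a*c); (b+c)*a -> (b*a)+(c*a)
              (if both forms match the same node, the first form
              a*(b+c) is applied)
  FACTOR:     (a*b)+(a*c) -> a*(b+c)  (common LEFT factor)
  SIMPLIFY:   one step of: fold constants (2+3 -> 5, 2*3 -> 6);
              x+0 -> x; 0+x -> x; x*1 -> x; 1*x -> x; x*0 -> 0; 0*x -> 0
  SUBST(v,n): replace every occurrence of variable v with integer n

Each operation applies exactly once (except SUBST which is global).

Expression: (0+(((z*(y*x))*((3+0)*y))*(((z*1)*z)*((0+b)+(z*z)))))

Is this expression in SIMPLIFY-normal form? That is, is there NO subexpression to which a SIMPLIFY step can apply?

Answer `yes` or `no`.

Expression: (0+(((z*(y*x))*((3+0)*y))*(((z*1)*z)*((0+b)+(z*z)))))
Scanning for simplifiable subexpressions (pre-order)...
  at root: (0+(((z*(y*x))*((3+0)*y))*(((z*1)*z)*((0+b)+(z*z))))) (SIMPLIFIABLE)
  at R: (((z*(y*x))*((3+0)*y))*(((z*1)*z)*((0+b)+(z*z)))) (not simplifiable)
  at RL: ((z*(y*x))*((3+0)*y)) (not simplifiable)
  at RLL: (z*(y*x)) (not simplifiable)
  at RLLR: (y*x) (not simplifiable)
  at RLR: ((3+0)*y) (not simplifiable)
  at RLRL: (3+0) (SIMPLIFIABLE)
  at RR: (((z*1)*z)*((0+b)+(z*z))) (not simplifiable)
  at RRL: ((z*1)*z) (not simplifiable)
  at RRLL: (z*1) (SIMPLIFIABLE)
  at RRR: ((0+b)+(z*z)) (not simplifiable)
  at RRRL: (0+b) (SIMPLIFIABLE)
  at RRRR: (z*z) (not simplifiable)
Found simplifiable subexpr at path root: (0+(((z*(y*x))*((3+0)*y))*(((z*1)*z)*((0+b)+(z*z)))))
One SIMPLIFY step would give: (((z*(y*x))*((3+0)*y))*(((z*1)*z)*((0+b)+(z*z))))
-> NOT in normal form.

Answer: no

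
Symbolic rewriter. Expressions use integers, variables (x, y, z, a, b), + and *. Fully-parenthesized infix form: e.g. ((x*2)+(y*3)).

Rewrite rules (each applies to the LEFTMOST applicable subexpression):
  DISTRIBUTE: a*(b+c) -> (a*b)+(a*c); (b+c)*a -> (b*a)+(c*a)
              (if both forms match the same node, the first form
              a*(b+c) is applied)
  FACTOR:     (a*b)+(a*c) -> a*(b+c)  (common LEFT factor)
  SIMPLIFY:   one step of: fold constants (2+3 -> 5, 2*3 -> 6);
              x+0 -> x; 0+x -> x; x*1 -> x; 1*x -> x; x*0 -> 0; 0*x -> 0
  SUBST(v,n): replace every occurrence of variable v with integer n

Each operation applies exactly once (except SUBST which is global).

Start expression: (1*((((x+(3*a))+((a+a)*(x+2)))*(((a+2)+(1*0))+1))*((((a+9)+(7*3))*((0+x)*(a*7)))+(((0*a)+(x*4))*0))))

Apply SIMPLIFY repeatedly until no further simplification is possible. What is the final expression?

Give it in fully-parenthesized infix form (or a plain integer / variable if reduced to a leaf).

Start: (1*((((x+(3*a))+((a+a)*(x+2)))*(((a+2)+(1*0))+1))*((((a+9)+(7*3))*((0+x)*(a*7)))+(((0*a)+(x*4))*0))))
Step 1: at root: (1*((((x+(3*a))+((a+a)*(x+2)))*(((a+2)+(1*0))+1))*((((a+9)+(7*3))*((0+x)*(a*7)))+(((0*a)+(x*4))*0)))) -> ((((x+(3*a))+((a+a)*(x+2)))*(((a+2)+(1*0))+1))*((((a+9)+(7*3))*((0+x)*(a*7)))+(((0*a)+(x*4))*0))); overall: (1*((((x+(3*a))+((a+a)*(x+2)))*(((a+2)+(1*0))+1))*((((a+9)+(7*3))*((0+x)*(a*7)))+(((0*a)+(x*4))*0)))) -> ((((x+(3*a))+((a+a)*(x+2)))*(((a+2)+(1*0))+1))*((((a+9)+(7*3))*((0+x)*(a*7)))+(((0*a)+(x*4))*0)))
Step 2: at LRLR: (1*0) -> 0; overall: ((((x+(3*a))+((a+a)*(x+2)))*(((a+2)+(1*0))+1))*((((a+9)+(7*3))*((0+x)*(a*7)))+(((0*a)+(x*4))*0))) -> ((((x+(3*a))+((a+a)*(x+2)))*(((a+2)+0)+1))*((((a+9)+(7*3))*((0+x)*(a*7)))+(((0*a)+(x*4))*0)))
Step 3: at LRL: ((a+2)+0) -> (a+2); overall: ((((x+(3*a))+((a+a)*(x+2)))*(((a+2)+0)+1))*((((a+9)+(7*3))*((0+x)*(a*7)))+(((0*a)+(x*4))*0))) -> ((((x+(3*a))+((a+a)*(x+2)))*((a+2)+1))*((((a+9)+(7*3))*((0+x)*(a*7)))+(((0*a)+(x*4))*0)))
Step 4: at RLLR: (7*3) -> 21; overall: ((((x+(3*a))+((a+a)*(x+2)))*((a+2)+1))*((((a+9)+(7*3))*((0+x)*(a*7)))+(((0*a)+(x*4))*0))) -> ((((x+(3*a))+((a+a)*(x+2)))*((a+2)+1))*((((a+9)+21)*((0+x)*(a*7)))+(((0*a)+(x*4))*0)))
Step 5: at RLRL: (0+x) -> x; overall: ((((x+(3*a))+((a+a)*(x+2)))*((a+2)+1))*((((a+9)+21)*((0+x)*(a*7)))+(((0*a)+(x*4))*0))) -> ((((x+(3*a))+((a+a)*(x+2)))*((a+2)+1))*((((a+9)+21)*(x*(a*7)))+(((0*a)+(x*4))*0)))
Step 6: at RR: (((0*a)+(x*4))*0) -> 0; overall: ((((x+(3*a))+((a+a)*(x+2)))*((a+2)+1))*((((a+9)+21)*(x*(a*7)))+(((0*a)+(x*4))*0))) -> ((((x+(3*a))+((a+a)*(x+2)))*((a+2)+1))*((((a+9)+21)*(x*(a*7)))+0))
Step 7: at R: ((((a+9)+21)*(x*(a*7)))+0) -> (((a+9)+21)*(x*(a*7))); overall: ((((x+(3*a))+((a+a)*(x+2)))*((a+2)+1))*((((a+9)+21)*(x*(a*7)))+0)) -> ((((x+(3*a))+((a+a)*(x+2)))*((a+2)+1))*(((a+9)+21)*(x*(a*7))))
Fixed point: ((((x+(3*a))+((a+a)*(x+2)))*((a+2)+1))*(((a+9)+21)*(x*(a*7))))

Answer: ((((x+(3*a))+((a+a)*(x+2)))*((a+2)+1))*(((a+9)+21)*(x*(a*7))))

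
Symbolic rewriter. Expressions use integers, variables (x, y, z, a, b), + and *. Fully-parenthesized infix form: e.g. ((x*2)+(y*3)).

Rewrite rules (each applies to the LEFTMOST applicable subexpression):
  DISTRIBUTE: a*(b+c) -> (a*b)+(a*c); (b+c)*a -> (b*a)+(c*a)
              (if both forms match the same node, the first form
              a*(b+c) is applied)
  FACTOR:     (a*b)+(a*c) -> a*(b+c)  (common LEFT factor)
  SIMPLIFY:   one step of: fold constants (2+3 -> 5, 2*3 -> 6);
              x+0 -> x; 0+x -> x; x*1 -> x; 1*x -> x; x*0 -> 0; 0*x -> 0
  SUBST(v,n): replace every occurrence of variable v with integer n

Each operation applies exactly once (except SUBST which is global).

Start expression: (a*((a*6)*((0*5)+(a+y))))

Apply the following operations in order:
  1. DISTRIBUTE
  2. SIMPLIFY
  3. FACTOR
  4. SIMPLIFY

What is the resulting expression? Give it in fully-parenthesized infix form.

Start: (a*((a*6)*((0*5)+(a+y))))
Apply DISTRIBUTE at R (target: ((a*6)*((0*5)+(a+y)))): (a*((a*6)*((0*5)+(a+y)))) -> (a*(((a*6)*(0*5))+((a*6)*(a+y))))
Apply SIMPLIFY at RLR (target: (0*5)): (a*(((a*6)*(0*5))+((a*6)*(a+y)))) -> (a*(((a*6)*0)+((a*6)*(a+y))))
Apply FACTOR at R (target: (((a*6)*0)+((a*6)*(a+y)))): (a*(((a*6)*0)+((a*6)*(a+y)))) -> (a*((a*6)*(0+(a+y))))
Apply SIMPLIFY at RR (target: (0+(a+y))): (a*((a*6)*(0+(a+y)))) -> (a*((a*6)*(a+y)))

Answer: (a*((a*6)*(a+y)))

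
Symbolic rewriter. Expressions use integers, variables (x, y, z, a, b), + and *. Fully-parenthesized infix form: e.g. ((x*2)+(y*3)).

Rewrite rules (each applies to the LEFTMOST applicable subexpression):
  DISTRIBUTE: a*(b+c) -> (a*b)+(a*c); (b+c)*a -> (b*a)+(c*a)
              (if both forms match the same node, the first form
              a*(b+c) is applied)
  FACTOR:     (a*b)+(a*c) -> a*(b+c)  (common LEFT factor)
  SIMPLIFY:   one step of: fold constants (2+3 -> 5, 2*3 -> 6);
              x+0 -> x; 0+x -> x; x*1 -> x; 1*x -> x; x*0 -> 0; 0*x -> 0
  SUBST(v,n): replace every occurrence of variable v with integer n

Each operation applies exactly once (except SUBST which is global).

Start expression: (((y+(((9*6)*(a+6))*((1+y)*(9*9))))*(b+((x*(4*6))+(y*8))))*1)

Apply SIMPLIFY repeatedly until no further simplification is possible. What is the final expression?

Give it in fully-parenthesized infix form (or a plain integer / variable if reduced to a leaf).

Start: (((y+(((9*6)*(a+6))*((1+y)*(9*9))))*(b+((x*(4*6))+(y*8))))*1)
Step 1: at root: (((y+(((9*6)*(a+6))*((1+y)*(9*9))))*(b+((x*(4*6))+(y*8))))*1) -> ((y+(((9*6)*(a+6))*((1+y)*(9*9))))*(b+((x*(4*6))+(y*8)))); overall: (((y+(((9*6)*(a+6))*((1+y)*(9*9))))*(b+((x*(4*6))+(y*8))))*1) -> ((y+(((9*6)*(a+6))*((1+y)*(9*9))))*(b+((x*(4*6))+(y*8))))
Step 2: at LRLL: (9*6) -> 54; overall: ((y+(((9*6)*(a+6))*((1+y)*(9*9))))*(b+((x*(4*6))+(y*8)))) -> ((y+((54*(a+6))*((1+y)*(9*9))))*(b+((x*(4*6))+(y*8))))
Step 3: at LRRR: (9*9) -> 81; overall: ((y+((54*(a+6))*((1+y)*(9*9))))*(b+((x*(4*6))+(y*8)))) -> ((y+((54*(a+6))*((1+y)*81)))*(b+((x*(4*6))+(y*8))))
Step 4: at RRLR: (4*6) -> 24; overall: ((y+((54*(a+6))*((1+y)*81)))*(b+((x*(4*6))+(y*8)))) -> ((y+((54*(a+6))*((1+y)*81)))*(b+((x*24)+(y*8))))
Fixed point: ((y+((54*(a+6))*((1+y)*81)))*(b+((x*24)+(y*8))))

Answer: ((y+((54*(a+6))*((1+y)*81)))*(b+((x*24)+(y*8))))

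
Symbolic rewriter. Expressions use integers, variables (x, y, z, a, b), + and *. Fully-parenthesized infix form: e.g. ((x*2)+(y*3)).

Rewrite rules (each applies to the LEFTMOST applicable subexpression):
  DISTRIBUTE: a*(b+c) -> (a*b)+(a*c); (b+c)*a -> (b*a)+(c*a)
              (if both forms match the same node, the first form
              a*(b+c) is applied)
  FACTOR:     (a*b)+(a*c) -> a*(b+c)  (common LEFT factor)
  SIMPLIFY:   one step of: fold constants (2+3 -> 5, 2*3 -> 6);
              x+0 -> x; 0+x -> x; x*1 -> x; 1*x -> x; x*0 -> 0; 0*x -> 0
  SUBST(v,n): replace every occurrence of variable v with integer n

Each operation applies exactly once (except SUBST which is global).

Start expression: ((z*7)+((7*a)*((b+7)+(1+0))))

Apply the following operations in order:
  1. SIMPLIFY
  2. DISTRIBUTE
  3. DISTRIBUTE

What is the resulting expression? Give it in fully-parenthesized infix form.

Start: ((z*7)+((7*a)*((b+7)+(1+0))))
Apply SIMPLIFY at RRR (target: (1+0)): ((z*7)+((7*a)*((b+7)+(1+0)))) -> ((z*7)+((7*a)*((b+7)+1)))
Apply DISTRIBUTE at R (target: ((7*a)*((b+7)+1))): ((z*7)+((7*a)*((b+7)+1))) -> ((z*7)+(((7*a)*(b+7))+((7*a)*1)))
Apply DISTRIBUTE at RL (target: ((7*a)*(b+7))): ((z*7)+(((7*a)*(b+7))+((7*a)*1))) -> ((z*7)+((((7*a)*b)+((7*a)*7))+((7*a)*1)))

Answer: ((z*7)+((((7*a)*b)+((7*a)*7))+((7*a)*1)))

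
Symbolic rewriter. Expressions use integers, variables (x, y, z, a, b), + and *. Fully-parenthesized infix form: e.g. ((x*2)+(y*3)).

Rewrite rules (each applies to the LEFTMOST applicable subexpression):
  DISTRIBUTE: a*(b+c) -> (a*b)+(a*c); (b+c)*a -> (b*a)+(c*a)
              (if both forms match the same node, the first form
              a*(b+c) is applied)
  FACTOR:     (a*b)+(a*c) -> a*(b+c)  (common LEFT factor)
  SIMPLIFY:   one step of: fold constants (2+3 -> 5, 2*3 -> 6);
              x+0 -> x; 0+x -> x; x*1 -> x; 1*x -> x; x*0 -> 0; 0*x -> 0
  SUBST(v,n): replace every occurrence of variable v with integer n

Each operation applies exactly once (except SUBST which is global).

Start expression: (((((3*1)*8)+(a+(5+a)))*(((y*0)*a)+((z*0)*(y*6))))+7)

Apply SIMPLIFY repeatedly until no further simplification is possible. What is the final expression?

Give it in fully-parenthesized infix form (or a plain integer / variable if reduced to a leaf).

Answer: 7

Derivation:
Start: (((((3*1)*8)+(a+(5+a)))*(((y*0)*a)+((z*0)*(y*6))))+7)
Step 1: at LLLL: (3*1) -> 3; overall: (((((3*1)*8)+(a+(5+a)))*(((y*0)*a)+((z*0)*(y*6))))+7) -> ((((3*8)+(a+(5+a)))*(((y*0)*a)+((z*0)*(y*6))))+7)
Step 2: at LLL: (3*8) -> 24; overall: ((((3*8)+(a+(5+a)))*(((y*0)*a)+((z*0)*(y*6))))+7) -> (((24+(a+(5+a)))*(((y*0)*a)+((z*0)*(y*6))))+7)
Step 3: at LRLL: (y*0) -> 0; overall: (((24+(a+(5+a)))*(((y*0)*a)+((z*0)*(y*6))))+7) -> (((24+(a+(5+a)))*((0*a)+((z*0)*(y*6))))+7)
Step 4: at LRL: (0*a) -> 0; overall: (((24+(a+(5+a)))*((0*a)+((z*0)*(y*6))))+7) -> (((24+(a+(5+a)))*(0+((z*0)*(y*6))))+7)
Step 5: at LR: (0+((z*0)*(y*6))) -> ((z*0)*(y*6)); overall: (((24+(a+(5+a)))*(0+((z*0)*(y*6))))+7) -> (((24+(a+(5+a)))*((z*0)*(y*6)))+7)
Step 6: at LRL: (z*0) -> 0; overall: (((24+(a+(5+a)))*((z*0)*(y*6)))+7) -> (((24+(a+(5+a)))*(0*(y*6)))+7)
Step 7: at LR: (0*(y*6)) -> 0; overall: (((24+(a+(5+a)))*(0*(y*6)))+7) -> (((24+(a+(5+a)))*0)+7)
Step 8: at L: ((24+(a+(5+a)))*0) -> 0; overall: (((24+(a+(5+a)))*0)+7) -> (0+7)
Step 9: at root: (0+7) -> 7; overall: (0+7) -> 7
Fixed point: 7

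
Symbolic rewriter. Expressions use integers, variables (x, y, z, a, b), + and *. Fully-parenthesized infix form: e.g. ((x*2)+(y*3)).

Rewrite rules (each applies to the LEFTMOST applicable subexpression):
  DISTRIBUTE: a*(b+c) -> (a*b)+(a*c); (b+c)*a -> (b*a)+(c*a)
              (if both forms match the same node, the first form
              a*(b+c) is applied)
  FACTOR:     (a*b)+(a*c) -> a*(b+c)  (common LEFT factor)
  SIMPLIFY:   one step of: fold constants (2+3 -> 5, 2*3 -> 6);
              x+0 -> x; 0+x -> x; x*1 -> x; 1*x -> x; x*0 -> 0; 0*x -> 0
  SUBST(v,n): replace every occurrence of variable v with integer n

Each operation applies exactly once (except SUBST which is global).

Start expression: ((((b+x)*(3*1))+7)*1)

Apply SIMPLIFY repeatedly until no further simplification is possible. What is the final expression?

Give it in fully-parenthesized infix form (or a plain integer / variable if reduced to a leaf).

Answer: (((b+x)*3)+7)

Derivation:
Start: ((((b+x)*(3*1))+7)*1)
Step 1: at root: ((((b+x)*(3*1))+7)*1) -> (((b+x)*(3*1))+7); overall: ((((b+x)*(3*1))+7)*1) -> (((b+x)*(3*1))+7)
Step 2: at LR: (3*1) -> 3; overall: (((b+x)*(3*1))+7) -> (((b+x)*3)+7)
Fixed point: (((b+x)*3)+7)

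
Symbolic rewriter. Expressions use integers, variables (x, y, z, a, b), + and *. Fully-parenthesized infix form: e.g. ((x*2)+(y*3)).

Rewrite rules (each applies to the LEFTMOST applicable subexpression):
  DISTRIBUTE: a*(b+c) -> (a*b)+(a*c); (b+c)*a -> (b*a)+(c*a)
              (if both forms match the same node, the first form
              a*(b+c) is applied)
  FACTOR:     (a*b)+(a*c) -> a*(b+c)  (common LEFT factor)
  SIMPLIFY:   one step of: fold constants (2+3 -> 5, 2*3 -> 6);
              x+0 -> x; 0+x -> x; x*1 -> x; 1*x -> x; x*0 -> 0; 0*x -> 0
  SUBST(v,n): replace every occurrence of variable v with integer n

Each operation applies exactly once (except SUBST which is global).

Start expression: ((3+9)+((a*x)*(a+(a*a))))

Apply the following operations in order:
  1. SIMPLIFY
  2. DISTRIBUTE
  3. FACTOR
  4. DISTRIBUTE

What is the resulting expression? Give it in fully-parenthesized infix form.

Answer: (12+(((a*x)*a)+((a*x)*(a*a))))

Derivation:
Start: ((3+9)+((a*x)*(a+(a*a))))
Apply SIMPLIFY at L (target: (3+9)): ((3+9)+((a*x)*(a+(a*a)))) -> (12+((a*x)*(a+(a*a))))
Apply DISTRIBUTE at R (target: ((a*x)*(a+(a*a)))): (12+((a*x)*(a+(a*a)))) -> (12+(((a*x)*a)+((a*x)*(a*a))))
Apply FACTOR at R (target: (((a*x)*a)+((a*x)*(a*a)))): (12+(((a*x)*a)+((a*x)*(a*a)))) -> (12+((a*x)*(a+(a*a))))
Apply DISTRIBUTE at R (target: ((a*x)*(a+(a*a)))): (12+((a*x)*(a+(a*a)))) -> (12+(((a*x)*a)+((a*x)*(a*a))))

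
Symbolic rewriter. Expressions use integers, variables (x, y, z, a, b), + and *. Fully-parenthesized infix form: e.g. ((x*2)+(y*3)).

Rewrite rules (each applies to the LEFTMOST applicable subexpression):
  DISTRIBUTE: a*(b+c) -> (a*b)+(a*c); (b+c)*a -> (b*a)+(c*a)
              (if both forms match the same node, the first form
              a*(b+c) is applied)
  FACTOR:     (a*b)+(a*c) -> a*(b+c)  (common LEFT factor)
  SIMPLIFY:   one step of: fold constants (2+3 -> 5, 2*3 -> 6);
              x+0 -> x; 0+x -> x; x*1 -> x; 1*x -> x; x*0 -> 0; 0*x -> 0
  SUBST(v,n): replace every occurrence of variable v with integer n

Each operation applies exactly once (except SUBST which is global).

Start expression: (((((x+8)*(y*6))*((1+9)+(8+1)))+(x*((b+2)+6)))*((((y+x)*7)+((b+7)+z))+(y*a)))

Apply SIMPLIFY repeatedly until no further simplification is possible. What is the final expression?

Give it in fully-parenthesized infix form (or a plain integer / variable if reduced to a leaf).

Answer: (((((x+8)*(y*6))*19)+(x*((b+2)+6)))*((((y+x)*7)+((b+7)+z))+(y*a)))

Derivation:
Start: (((((x+8)*(y*6))*((1+9)+(8+1)))+(x*((b+2)+6)))*((((y+x)*7)+((b+7)+z))+(y*a)))
Step 1: at LLRL: (1+9) -> 10; overall: (((((x+8)*(y*6))*((1+9)+(8+1)))+(x*((b+2)+6)))*((((y+x)*7)+((b+7)+z))+(y*a))) -> (((((x+8)*(y*6))*(10+(8+1)))+(x*((b+2)+6)))*((((y+x)*7)+((b+7)+z))+(y*a)))
Step 2: at LLRR: (8+1) -> 9; overall: (((((x+8)*(y*6))*(10+(8+1)))+(x*((b+2)+6)))*((((y+x)*7)+((b+7)+z))+(y*a))) -> (((((x+8)*(y*6))*(10+9))+(x*((b+2)+6)))*((((y+x)*7)+((b+7)+z))+(y*a)))
Step 3: at LLR: (10+9) -> 19; overall: (((((x+8)*(y*6))*(10+9))+(x*((b+2)+6)))*((((y+x)*7)+((b+7)+z))+(y*a))) -> (((((x+8)*(y*6))*19)+(x*((b+2)+6)))*((((y+x)*7)+((b+7)+z))+(y*a)))
Fixed point: (((((x+8)*(y*6))*19)+(x*((b+2)+6)))*((((y+x)*7)+((b+7)+z))+(y*a)))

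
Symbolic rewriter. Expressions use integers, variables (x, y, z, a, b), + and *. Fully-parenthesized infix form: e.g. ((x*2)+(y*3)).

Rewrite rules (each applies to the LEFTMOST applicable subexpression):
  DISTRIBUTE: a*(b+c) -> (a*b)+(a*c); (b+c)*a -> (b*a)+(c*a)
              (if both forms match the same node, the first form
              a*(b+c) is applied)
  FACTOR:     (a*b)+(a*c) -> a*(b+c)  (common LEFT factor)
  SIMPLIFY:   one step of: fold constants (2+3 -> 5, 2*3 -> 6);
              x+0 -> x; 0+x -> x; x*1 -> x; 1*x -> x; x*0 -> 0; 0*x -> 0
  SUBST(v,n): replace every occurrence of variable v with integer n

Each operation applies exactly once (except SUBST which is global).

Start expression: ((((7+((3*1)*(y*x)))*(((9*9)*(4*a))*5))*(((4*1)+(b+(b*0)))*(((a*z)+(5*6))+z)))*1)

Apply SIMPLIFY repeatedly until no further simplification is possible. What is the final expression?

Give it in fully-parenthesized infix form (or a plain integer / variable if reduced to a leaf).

Start: ((((7+((3*1)*(y*x)))*(((9*9)*(4*a))*5))*(((4*1)+(b+(b*0)))*(((a*z)+(5*6))+z)))*1)
Step 1: at root: ((((7+((3*1)*(y*x)))*(((9*9)*(4*a))*5))*(((4*1)+(b+(b*0)))*(((a*z)+(5*6))+z)))*1) -> (((7+((3*1)*(y*x)))*(((9*9)*(4*a))*5))*(((4*1)+(b+(b*0)))*(((a*z)+(5*6))+z))); overall: ((((7+((3*1)*(y*x)))*(((9*9)*(4*a))*5))*(((4*1)+(b+(b*0)))*(((a*z)+(5*6))+z)))*1) -> (((7+((3*1)*(y*x)))*(((9*9)*(4*a))*5))*(((4*1)+(b+(b*0)))*(((a*z)+(5*6))+z)))
Step 2: at LLRL: (3*1) -> 3; overall: (((7+((3*1)*(y*x)))*(((9*9)*(4*a))*5))*(((4*1)+(b+(b*0)))*(((a*z)+(5*6))+z))) -> (((7+(3*(y*x)))*(((9*9)*(4*a))*5))*(((4*1)+(b+(b*0)))*(((a*z)+(5*6))+z)))
Step 3: at LRLL: (9*9) -> 81; overall: (((7+(3*(y*x)))*(((9*9)*(4*a))*5))*(((4*1)+(b+(b*0)))*(((a*z)+(5*6))+z))) -> (((7+(3*(y*x)))*((81*(4*a))*5))*(((4*1)+(b+(b*0)))*(((a*z)+(5*6))+z)))
Step 4: at RLL: (4*1) -> 4; overall: (((7+(3*(y*x)))*((81*(4*a))*5))*(((4*1)+(b+(b*0)))*(((a*z)+(5*6))+z))) -> (((7+(3*(y*x)))*((81*(4*a))*5))*((4+(b+(b*0)))*(((a*z)+(5*6))+z)))
Step 5: at RLRR: (b*0) -> 0; overall: (((7+(3*(y*x)))*((81*(4*a))*5))*((4+(b+(b*0)))*(((a*z)+(5*6))+z))) -> (((7+(3*(y*x)))*((81*(4*a))*5))*((4+(b+0))*(((a*z)+(5*6))+z)))
Step 6: at RLR: (b+0) -> b; overall: (((7+(3*(y*x)))*((81*(4*a))*5))*((4+(b+0))*(((a*z)+(5*6))+z))) -> (((7+(3*(y*x)))*((81*(4*a))*5))*((4+b)*(((a*z)+(5*6))+z)))
Step 7: at RRLR: (5*6) -> 30; overall: (((7+(3*(y*x)))*((81*(4*a))*5))*((4+b)*(((a*z)+(5*6))+z))) -> (((7+(3*(y*x)))*((81*(4*a))*5))*((4+b)*(((a*z)+30)+z)))
Fixed point: (((7+(3*(y*x)))*((81*(4*a))*5))*((4+b)*(((a*z)+30)+z)))

Answer: (((7+(3*(y*x)))*((81*(4*a))*5))*((4+b)*(((a*z)+30)+z)))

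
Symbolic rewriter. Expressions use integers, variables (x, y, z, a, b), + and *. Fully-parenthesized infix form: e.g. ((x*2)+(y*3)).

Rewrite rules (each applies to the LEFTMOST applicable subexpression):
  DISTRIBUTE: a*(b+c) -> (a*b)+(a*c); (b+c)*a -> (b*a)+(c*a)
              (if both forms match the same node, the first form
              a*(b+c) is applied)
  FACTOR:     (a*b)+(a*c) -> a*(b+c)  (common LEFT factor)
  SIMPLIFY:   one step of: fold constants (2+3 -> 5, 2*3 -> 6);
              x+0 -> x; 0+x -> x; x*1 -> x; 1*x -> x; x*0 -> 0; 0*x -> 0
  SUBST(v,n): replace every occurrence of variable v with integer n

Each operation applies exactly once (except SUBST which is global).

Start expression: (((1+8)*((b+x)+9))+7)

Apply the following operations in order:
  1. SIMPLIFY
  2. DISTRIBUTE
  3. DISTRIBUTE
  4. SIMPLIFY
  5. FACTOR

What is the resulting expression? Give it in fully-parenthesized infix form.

Answer: (((9*(b+x))+81)+7)

Derivation:
Start: (((1+8)*((b+x)+9))+7)
Apply SIMPLIFY at LL (target: (1+8)): (((1+8)*((b+x)+9))+7) -> ((9*((b+x)+9))+7)
Apply DISTRIBUTE at L (target: (9*((b+x)+9))): ((9*((b+x)+9))+7) -> (((9*(b+x))+(9*9))+7)
Apply DISTRIBUTE at LL (target: (9*(b+x))): (((9*(b+x))+(9*9))+7) -> ((((9*b)+(9*x))+(9*9))+7)
Apply SIMPLIFY at LR (target: (9*9)): ((((9*b)+(9*x))+(9*9))+7) -> ((((9*b)+(9*x))+81)+7)
Apply FACTOR at LL (target: ((9*b)+(9*x))): ((((9*b)+(9*x))+81)+7) -> (((9*(b+x))+81)+7)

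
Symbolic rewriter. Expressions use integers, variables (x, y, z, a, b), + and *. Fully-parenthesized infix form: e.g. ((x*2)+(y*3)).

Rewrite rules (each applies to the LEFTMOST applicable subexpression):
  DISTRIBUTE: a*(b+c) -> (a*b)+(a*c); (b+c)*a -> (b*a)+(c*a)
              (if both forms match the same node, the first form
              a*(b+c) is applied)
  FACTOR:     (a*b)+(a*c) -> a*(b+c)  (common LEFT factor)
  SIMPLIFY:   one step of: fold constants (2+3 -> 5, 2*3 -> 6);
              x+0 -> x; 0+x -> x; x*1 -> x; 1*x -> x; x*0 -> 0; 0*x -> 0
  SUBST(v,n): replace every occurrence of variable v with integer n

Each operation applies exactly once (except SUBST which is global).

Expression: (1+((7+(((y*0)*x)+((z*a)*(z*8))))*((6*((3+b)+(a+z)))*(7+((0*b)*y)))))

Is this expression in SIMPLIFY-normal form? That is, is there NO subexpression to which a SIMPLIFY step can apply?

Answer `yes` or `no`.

Answer: no

Derivation:
Expression: (1+((7+(((y*0)*x)+((z*a)*(z*8))))*((6*((3+b)+(a+z)))*(7+((0*b)*y)))))
Scanning for simplifiable subexpressions (pre-order)...
  at root: (1+((7+(((y*0)*x)+((z*a)*(z*8))))*((6*((3+b)+(a+z)))*(7+((0*b)*y))))) (not simplifiable)
  at R: ((7+(((y*0)*x)+((z*a)*(z*8))))*((6*((3+b)+(a+z)))*(7+((0*b)*y)))) (not simplifiable)
  at RL: (7+(((y*0)*x)+((z*a)*(z*8)))) (not simplifiable)
  at RLR: (((y*0)*x)+((z*a)*(z*8))) (not simplifiable)
  at RLRL: ((y*0)*x) (not simplifiable)
  at RLRLL: (y*0) (SIMPLIFIABLE)
  at RLRR: ((z*a)*(z*8)) (not simplifiable)
  at RLRRL: (z*a) (not simplifiable)
  at RLRRR: (z*8) (not simplifiable)
  at RR: ((6*((3+b)+(a+z)))*(7+((0*b)*y))) (not simplifiable)
  at RRL: (6*((3+b)+(a+z))) (not simplifiable)
  at RRLR: ((3+b)+(a+z)) (not simplifiable)
  at RRLRL: (3+b) (not simplifiable)
  at RRLRR: (a+z) (not simplifiable)
  at RRR: (7+((0*b)*y)) (not simplifiable)
  at RRRR: ((0*b)*y) (not simplifiable)
  at RRRRL: (0*b) (SIMPLIFIABLE)
Found simplifiable subexpr at path RLRLL: (y*0)
One SIMPLIFY step would give: (1+((7+((0*x)+((z*a)*(z*8))))*((6*((3+b)+(a+z)))*(7+((0*b)*y)))))
-> NOT in normal form.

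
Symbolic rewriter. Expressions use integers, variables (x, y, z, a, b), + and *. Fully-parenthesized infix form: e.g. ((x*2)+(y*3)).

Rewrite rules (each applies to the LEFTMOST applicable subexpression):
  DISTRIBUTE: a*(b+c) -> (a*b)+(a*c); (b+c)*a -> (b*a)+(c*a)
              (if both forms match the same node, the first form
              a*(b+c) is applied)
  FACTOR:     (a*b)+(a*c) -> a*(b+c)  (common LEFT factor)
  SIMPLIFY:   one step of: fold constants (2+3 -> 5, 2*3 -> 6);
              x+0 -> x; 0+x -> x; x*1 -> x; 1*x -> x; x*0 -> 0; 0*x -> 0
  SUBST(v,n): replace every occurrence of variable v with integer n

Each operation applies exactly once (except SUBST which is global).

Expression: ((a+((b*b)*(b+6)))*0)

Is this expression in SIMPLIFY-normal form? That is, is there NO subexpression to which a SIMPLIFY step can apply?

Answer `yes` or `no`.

Answer: no

Derivation:
Expression: ((a+((b*b)*(b+6)))*0)
Scanning for simplifiable subexpressions (pre-order)...
  at root: ((a+((b*b)*(b+6)))*0) (SIMPLIFIABLE)
  at L: (a+((b*b)*(b+6))) (not simplifiable)
  at LR: ((b*b)*(b+6)) (not simplifiable)
  at LRL: (b*b) (not simplifiable)
  at LRR: (b+6) (not simplifiable)
Found simplifiable subexpr at path root: ((a+((b*b)*(b+6)))*0)
One SIMPLIFY step would give: 0
-> NOT in normal form.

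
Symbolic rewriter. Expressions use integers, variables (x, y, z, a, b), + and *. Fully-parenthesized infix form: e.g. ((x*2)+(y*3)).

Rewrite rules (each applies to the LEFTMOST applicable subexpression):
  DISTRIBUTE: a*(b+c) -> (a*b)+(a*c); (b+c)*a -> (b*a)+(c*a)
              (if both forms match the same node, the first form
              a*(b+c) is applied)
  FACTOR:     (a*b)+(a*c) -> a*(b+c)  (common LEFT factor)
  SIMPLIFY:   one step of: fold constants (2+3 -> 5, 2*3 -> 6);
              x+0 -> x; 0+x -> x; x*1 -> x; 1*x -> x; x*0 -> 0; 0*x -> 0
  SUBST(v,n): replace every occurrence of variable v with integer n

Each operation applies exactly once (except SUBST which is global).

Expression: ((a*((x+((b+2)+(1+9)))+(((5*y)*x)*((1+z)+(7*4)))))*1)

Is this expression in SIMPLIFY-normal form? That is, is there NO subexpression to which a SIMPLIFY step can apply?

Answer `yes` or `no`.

Answer: no

Derivation:
Expression: ((a*((x+((b+2)+(1+9)))+(((5*y)*x)*((1+z)+(7*4)))))*1)
Scanning for simplifiable subexpressions (pre-order)...
  at root: ((a*((x+((b+2)+(1+9)))+(((5*y)*x)*((1+z)+(7*4)))))*1) (SIMPLIFIABLE)
  at L: (a*((x+((b+2)+(1+9)))+(((5*y)*x)*((1+z)+(7*4))))) (not simplifiable)
  at LR: ((x+((b+2)+(1+9)))+(((5*y)*x)*((1+z)+(7*4)))) (not simplifiable)
  at LRL: (x+((b+2)+(1+9))) (not simplifiable)
  at LRLR: ((b+2)+(1+9)) (not simplifiable)
  at LRLRL: (b+2) (not simplifiable)
  at LRLRR: (1+9) (SIMPLIFIABLE)
  at LRR: (((5*y)*x)*((1+z)+(7*4))) (not simplifiable)
  at LRRL: ((5*y)*x) (not simplifiable)
  at LRRLL: (5*y) (not simplifiable)
  at LRRR: ((1+z)+(7*4)) (not simplifiable)
  at LRRRL: (1+z) (not simplifiable)
  at LRRRR: (7*4) (SIMPLIFIABLE)
Found simplifiable subexpr at path root: ((a*((x+((b+2)+(1+9)))+(((5*y)*x)*((1+z)+(7*4)))))*1)
One SIMPLIFY step would give: (a*((x+((b+2)+(1+9)))+(((5*y)*x)*((1+z)+(7*4)))))
-> NOT in normal form.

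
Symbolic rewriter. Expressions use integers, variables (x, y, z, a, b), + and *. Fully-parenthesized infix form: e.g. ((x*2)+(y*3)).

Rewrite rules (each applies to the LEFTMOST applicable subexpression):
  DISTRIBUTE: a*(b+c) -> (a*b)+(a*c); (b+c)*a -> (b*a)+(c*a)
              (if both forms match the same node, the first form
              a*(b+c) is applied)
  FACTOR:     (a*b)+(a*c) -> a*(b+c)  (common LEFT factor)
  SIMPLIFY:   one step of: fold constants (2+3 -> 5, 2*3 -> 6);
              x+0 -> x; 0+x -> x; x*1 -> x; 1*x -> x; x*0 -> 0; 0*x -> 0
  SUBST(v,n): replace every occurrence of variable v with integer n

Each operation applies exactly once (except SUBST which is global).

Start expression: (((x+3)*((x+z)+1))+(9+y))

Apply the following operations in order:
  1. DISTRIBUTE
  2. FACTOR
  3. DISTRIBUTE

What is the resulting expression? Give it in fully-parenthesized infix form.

Start: (((x+3)*((x+z)+1))+(9+y))
Apply DISTRIBUTE at L (target: ((x+3)*((x+z)+1))): (((x+3)*((x+z)+1))+(9+y)) -> ((((x+3)*(x+z))+((x+3)*1))+(9+y))
Apply FACTOR at L (target: (((x+3)*(x+z))+((x+3)*1))): ((((x+3)*(x+z))+((x+3)*1))+(9+y)) -> (((x+3)*((x+z)+1))+(9+y))
Apply DISTRIBUTE at L (target: ((x+3)*((x+z)+1))): (((x+3)*((x+z)+1))+(9+y)) -> ((((x+3)*(x+z))+((x+3)*1))+(9+y))

Answer: ((((x+3)*(x+z))+((x+3)*1))+(9+y))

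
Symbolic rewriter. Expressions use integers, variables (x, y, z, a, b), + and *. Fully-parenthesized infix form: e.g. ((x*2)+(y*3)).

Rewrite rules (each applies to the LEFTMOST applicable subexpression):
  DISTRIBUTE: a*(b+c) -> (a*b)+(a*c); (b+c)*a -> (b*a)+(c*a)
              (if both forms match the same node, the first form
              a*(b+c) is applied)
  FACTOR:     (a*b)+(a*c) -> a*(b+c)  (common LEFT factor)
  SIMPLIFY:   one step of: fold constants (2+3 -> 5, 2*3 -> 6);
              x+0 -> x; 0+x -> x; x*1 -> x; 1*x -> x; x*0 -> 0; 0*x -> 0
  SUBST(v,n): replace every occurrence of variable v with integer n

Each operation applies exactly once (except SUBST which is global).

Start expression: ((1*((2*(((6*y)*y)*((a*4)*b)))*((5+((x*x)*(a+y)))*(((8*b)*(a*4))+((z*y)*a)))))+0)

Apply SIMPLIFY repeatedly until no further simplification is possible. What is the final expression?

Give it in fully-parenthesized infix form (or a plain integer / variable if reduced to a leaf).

Start: ((1*((2*(((6*y)*y)*((a*4)*b)))*((5+((x*x)*(a+y)))*(((8*b)*(a*4))+((z*y)*a)))))+0)
Step 1: at root: ((1*((2*(((6*y)*y)*((a*4)*b)))*((5+((x*x)*(a+y)))*(((8*b)*(a*4))+((z*y)*a)))))+0) -> (1*((2*(((6*y)*y)*((a*4)*b)))*((5+((x*x)*(a+y)))*(((8*b)*(a*4))+((z*y)*a))))); overall: ((1*((2*(((6*y)*y)*((a*4)*b)))*((5+((x*x)*(a+y)))*(((8*b)*(a*4))+((z*y)*a)))))+0) -> (1*((2*(((6*y)*y)*((a*4)*b)))*((5+((x*x)*(a+y)))*(((8*b)*(a*4))+((z*y)*a)))))
Step 2: at root: (1*((2*(((6*y)*y)*((a*4)*b)))*((5+((x*x)*(a+y)))*(((8*b)*(a*4))+((z*y)*a))))) -> ((2*(((6*y)*y)*((a*4)*b)))*((5+((x*x)*(a+y)))*(((8*b)*(a*4))+((z*y)*a)))); overall: (1*((2*(((6*y)*y)*((a*4)*b)))*((5+((x*x)*(a+y)))*(((8*b)*(a*4))+((z*y)*a))))) -> ((2*(((6*y)*y)*((a*4)*b)))*((5+((x*x)*(a+y)))*(((8*b)*(a*4))+((z*y)*a))))
Fixed point: ((2*(((6*y)*y)*((a*4)*b)))*((5+((x*x)*(a+y)))*(((8*b)*(a*4))+((z*y)*a))))

Answer: ((2*(((6*y)*y)*((a*4)*b)))*((5+((x*x)*(a+y)))*(((8*b)*(a*4))+((z*y)*a))))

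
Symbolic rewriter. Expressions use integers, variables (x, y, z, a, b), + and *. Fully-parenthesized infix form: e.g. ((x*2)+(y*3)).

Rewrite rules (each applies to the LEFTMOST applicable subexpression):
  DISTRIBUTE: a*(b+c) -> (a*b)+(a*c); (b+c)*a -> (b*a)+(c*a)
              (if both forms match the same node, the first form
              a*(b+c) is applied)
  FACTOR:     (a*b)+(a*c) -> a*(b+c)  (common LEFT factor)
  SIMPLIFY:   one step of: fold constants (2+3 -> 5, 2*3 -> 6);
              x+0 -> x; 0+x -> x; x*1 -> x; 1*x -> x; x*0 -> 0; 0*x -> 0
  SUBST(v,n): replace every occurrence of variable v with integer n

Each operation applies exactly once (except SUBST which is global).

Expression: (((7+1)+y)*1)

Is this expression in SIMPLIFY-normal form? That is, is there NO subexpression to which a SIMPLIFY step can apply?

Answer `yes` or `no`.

Expression: (((7+1)+y)*1)
Scanning for simplifiable subexpressions (pre-order)...
  at root: (((7+1)+y)*1) (SIMPLIFIABLE)
  at L: ((7+1)+y) (not simplifiable)
  at LL: (7+1) (SIMPLIFIABLE)
Found simplifiable subexpr at path root: (((7+1)+y)*1)
One SIMPLIFY step would give: ((7+1)+y)
-> NOT in normal form.

Answer: no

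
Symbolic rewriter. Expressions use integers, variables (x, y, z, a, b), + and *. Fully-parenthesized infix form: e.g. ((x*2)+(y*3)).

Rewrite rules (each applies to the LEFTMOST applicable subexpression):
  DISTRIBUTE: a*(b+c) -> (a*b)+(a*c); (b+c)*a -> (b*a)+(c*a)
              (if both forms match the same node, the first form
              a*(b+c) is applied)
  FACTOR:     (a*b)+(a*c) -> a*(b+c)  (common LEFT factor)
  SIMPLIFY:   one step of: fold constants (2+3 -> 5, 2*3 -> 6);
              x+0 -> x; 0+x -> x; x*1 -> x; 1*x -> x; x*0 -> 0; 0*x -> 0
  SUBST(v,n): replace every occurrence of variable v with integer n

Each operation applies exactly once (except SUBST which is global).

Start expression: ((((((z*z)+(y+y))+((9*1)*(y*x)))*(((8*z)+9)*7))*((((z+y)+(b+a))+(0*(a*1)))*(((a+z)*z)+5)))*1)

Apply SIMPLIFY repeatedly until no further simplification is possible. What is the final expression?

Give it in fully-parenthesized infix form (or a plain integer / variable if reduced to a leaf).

Answer: (((((z*z)+(y+y))+(9*(y*x)))*(((8*z)+9)*7))*(((z+y)+(b+a))*(((a+z)*z)+5)))

Derivation:
Start: ((((((z*z)+(y+y))+((9*1)*(y*x)))*(((8*z)+9)*7))*((((z+y)+(b+a))+(0*(a*1)))*(((a+z)*z)+5)))*1)
Step 1: at root: ((((((z*z)+(y+y))+((9*1)*(y*x)))*(((8*z)+9)*7))*((((z+y)+(b+a))+(0*(a*1)))*(((a+z)*z)+5)))*1) -> (((((z*z)+(y+y))+((9*1)*(y*x)))*(((8*z)+9)*7))*((((z+y)+(b+a))+(0*(a*1)))*(((a+z)*z)+5))); overall: ((((((z*z)+(y+y))+((9*1)*(y*x)))*(((8*z)+9)*7))*((((z+y)+(b+a))+(0*(a*1)))*(((a+z)*z)+5)))*1) -> (((((z*z)+(y+y))+((9*1)*(y*x)))*(((8*z)+9)*7))*((((z+y)+(b+a))+(0*(a*1)))*(((a+z)*z)+5)))
Step 2: at LLRL: (9*1) -> 9; overall: (((((z*z)+(y+y))+((9*1)*(y*x)))*(((8*z)+9)*7))*((((z+y)+(b+a))+(0*(a*1)))*(((a+z)*z)+5))) -> (((((z*z)+(y+y))+(9*(y*x)))*(((8*z)+9)*7))*((((z+y)+(b+a))+(0*(a*1)))*(((a+z)*z)+5)))
Step 3: at RLR: (0*(a*1)) -> 0; overall: (((((z*z)+(y+y))+(9*(y*x)))*(((8*z)+9)*7))*((((z+y)+(b+a))+(0*(a*1)))*(((a+z)*z)+5))) -> (((((z*z)+(y+y))+(9*(y*x)))*(((8*z)+9)*7))*((((z+y)+(b+a))+0)*(((a+z)*z)+5)))
Step 4: at RL: (((z+y)+(b+a))+0) -> ((z+y)+(b+a)); overall: (((((z*z)+(y+y))+(9*(y*x)))*(((8*z)+9)*7))*((((z+y)+(b+a))+0)*(((a+z)*z)+5))) -> (((((z*z)+(y+y))+(9*(y*x)))*(((8*z)+9)*7))*(((z+y)+(b+a))*(((a+z)*z)+5)))
Fixed point: (((((z*z)+(y+y))+(9*(y*x)))*(((8*z)+9)*7))*(((z+y)+(b+a))*(((a+z)*z)+5)))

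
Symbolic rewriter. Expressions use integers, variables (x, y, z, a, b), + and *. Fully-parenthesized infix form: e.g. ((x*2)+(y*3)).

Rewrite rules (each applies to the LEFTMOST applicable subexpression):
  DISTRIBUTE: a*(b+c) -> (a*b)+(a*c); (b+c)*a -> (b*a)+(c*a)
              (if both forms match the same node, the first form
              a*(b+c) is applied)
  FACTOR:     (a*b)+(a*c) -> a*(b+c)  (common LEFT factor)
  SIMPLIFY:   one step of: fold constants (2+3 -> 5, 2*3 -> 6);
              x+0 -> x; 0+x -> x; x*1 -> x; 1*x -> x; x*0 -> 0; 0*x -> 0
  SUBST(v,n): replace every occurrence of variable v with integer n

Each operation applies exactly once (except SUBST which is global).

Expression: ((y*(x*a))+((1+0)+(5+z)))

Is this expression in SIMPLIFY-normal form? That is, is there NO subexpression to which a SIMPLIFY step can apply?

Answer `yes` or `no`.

Expression: ((y*(x*a))+((1+0)+(5+z)))
Scanning for simplifiable subexpressions (pre-order)...
  at root: ((y*(x*a))+((1+0)+(5+z))) (not simplifiable)
  at L: (y*(x*a)) (not simplifiable)
  at LR: (x*a) (not simplifiable)
  at R: ((1+0)+(5+z)) (not simplifiable)
  at RL: (1+0) (SIMPLIFIABLE)
  at RR: (5+z) (not simplifiable)
Found simplifiable subexpr at path RL: (1+0)
One SIMPLIFY step would give: ((y*(x*a))+(1+(5+z)))
-> NOT in normal form.

Answer: no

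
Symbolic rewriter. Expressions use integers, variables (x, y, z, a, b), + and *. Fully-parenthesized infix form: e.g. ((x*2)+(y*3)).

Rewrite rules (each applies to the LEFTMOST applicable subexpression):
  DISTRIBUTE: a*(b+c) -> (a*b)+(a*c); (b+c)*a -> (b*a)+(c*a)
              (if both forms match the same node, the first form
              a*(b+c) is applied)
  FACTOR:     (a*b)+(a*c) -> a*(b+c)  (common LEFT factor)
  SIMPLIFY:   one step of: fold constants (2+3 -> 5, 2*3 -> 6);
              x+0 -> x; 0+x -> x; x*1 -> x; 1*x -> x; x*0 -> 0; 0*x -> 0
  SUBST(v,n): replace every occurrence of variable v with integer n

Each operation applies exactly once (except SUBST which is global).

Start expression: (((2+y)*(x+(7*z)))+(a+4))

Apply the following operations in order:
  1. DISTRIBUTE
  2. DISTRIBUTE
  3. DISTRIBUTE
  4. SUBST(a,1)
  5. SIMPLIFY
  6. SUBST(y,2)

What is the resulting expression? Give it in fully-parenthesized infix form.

Start: (((2+y)*(x+(7*z)))+(a+4))
Apply DISTRIBUTE at L (target: ((2+y)*(x+(7*z)))): (((2+y)*(x+(7*z)))+(a+4)) -> ((((2+y)*x)+((2+y)*(7*z)))+(a+4))
Apply DISTRIBUTE at LL (target: ((2+y)*x)): ((((2+y)*x)+((2+y)*(7*z)))+(a+4)) -> ((((2*x)+(y*x))+((2+y)*(7*z)))+(a+4))
Apply DISTRIBUTE at LR (target: ((2+y)*(7*z))): ((((2*x)+(y*x))+((2+y)*(7*z)))+(a+4)) -> ((((2*x)+(y*x))+((2*(7*z))+(y*(7*z))))+(a+4))
Apply SUBST(a,1): ((((2*x)+(y*x))+((2*(7*z))+(y*(7*z))))+(a+4)) -> ((((2*x)+(y*x))+((2*(7*z))+(y*(7*z))))+(1+4))
Apply SIMPLIFY at R (target: (1+4)): ((((2*x)+(y*x))+((2*(7*z))+(y*(7*z))))+(1+4)) -> ((((2*x)+(y*x))+((2*(7*z))+(y*(7*z))))+5)
Apply SUBST(y,2): ((((2*x)+(y*x))+((2*(7*z))+(y*(7*z))))+5) -> ((((2*x)+(2*x))+((2*(7*z))+(2*(7*z))))+5)

Answer: ((((2*x)+(2*x))+((2*(7*z))+(2*(7*z))))+5)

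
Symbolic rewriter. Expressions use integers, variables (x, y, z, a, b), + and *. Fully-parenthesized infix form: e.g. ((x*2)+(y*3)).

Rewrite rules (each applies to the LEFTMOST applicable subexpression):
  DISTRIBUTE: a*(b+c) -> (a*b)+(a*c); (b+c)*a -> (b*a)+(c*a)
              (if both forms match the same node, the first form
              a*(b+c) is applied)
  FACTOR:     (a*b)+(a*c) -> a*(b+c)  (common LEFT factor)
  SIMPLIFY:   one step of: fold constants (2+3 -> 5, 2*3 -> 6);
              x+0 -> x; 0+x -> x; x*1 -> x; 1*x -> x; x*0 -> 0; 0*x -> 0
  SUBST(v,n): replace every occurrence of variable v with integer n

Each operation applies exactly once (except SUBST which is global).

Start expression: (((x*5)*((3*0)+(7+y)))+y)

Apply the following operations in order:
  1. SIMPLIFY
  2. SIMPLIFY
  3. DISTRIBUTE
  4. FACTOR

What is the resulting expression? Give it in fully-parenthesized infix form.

Start: (((x*5)*((3*0)+(7+y)))+y)
Apply SIMPLIFY at LRL (target: (3*0)): (((x*5)*((3*0)+(7+y)))+y) -> (((x*5)*(0+(7+y)))+y)
Apply SIMPLIFY at LR (target: (0+(7+y))): (((x*5)*(0+(7+y)))+y) -> (((x*5)*(7+y))+y)
Apply DISTRIBUTE at L (target: ((x*5)*(7+y))): (((x*5)*(7+y))+y) -> ((((x*5)*7)+((x*5)*y))+y)
Apply FACTOR at L (target: (((x*5)*7)+((x*5)*y))): ((((x*5)*7)+((x*5)*y))+y) -> (((x*5)*(7+y))+y)

Answer: (((x*5)*(7+y))+y)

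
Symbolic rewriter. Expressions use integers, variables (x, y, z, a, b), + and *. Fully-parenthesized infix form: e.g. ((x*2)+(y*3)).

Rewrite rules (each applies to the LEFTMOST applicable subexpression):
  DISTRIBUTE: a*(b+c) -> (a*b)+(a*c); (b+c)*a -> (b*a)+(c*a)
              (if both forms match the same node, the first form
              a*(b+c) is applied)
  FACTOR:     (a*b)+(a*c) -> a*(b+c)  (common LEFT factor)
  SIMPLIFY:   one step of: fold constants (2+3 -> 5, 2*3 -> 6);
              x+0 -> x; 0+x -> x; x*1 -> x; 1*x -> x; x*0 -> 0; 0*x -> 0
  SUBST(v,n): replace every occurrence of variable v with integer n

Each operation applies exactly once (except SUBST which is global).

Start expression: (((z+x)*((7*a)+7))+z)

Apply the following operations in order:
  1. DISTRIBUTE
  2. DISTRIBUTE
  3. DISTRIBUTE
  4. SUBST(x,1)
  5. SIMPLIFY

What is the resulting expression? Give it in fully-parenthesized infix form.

Answer: ((((z*(7*a))+(7*a))+((z*7)+(1*7)))+z)

Derivation:
Start: (((z+x)*((7*a)+7))+z)
Apply DISTRIBUTE at L (target: ((z+x)*((7*a)+7))): (((z+x)*((7*a)+7))+z) -> ((((z+x)*(7*a))+((z+x)*7))+z)
Apply DISTRIBUTE at LL (target: ((z+x)*(7*a))): ((((z+x)*(7*a))+((z+x)*7))+z) -> ((((z*(7*a))+(x*(7*a)))+((z+x)*7))+z)
Apply DISTRIBUTE at LR (target: ((z+x)*7)): ((((z*(7*a))+(x*(7*a)))+((z+x)*7))+z) -> ((((z*(7*a))+(x*(7*a)))+((z*7)+(x*7)))+z)
Apply SUBST(x,1): ((((z*(7*a))+(x*(7*a)))+((z*7)+(x*7)))+z) -> ((((z*(7*a))+(1*(7*a)))+((z*7)+(1*7)))+z)
Apply SIMPLIFY at LLR (target: (1*(7*a))): ((((z*(7*a))+(1*(7*a)))+((z*7)+(1*7)))+z) -> ((((z*(7*a))+(7*a))+((z*7)+(1*7)))+z)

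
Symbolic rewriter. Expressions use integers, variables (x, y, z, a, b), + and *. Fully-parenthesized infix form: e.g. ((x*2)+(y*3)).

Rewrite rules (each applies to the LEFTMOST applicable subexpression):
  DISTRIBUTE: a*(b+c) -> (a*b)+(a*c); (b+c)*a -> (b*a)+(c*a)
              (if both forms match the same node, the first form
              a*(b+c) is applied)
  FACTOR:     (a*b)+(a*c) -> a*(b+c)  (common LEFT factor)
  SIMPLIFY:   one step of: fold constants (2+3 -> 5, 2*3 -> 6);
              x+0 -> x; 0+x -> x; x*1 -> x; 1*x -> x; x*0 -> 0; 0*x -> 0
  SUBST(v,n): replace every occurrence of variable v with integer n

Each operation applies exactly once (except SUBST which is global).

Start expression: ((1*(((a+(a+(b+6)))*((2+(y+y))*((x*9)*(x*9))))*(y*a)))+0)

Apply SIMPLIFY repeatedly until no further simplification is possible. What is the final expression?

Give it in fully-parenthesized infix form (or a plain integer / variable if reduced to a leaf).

Start: ((1*(((a+(a+(b+6)))*((2+(y+y))*((x*9)*(x*9))))*(y*a)))+0)
Step 1: at root: ((1*(((a+(a+(b+6)))*((2+(y+y))*((x*9)*(x*9))))*(y*a)))+0) -> (1*(((a+(a+(b+6)))*((2+(y+y))*((x*9)*(x*9))))*(y*a))); overall: ((1*(((a+(a+(b+6)))*((2+(y+y))*((x*9)*(x*9))))*(y*a)))+0) -> (1*(((a+(a+(b+6)))*((2+(y+y))*((x*9)*(x*9))))*(y*a)))
Step 2: at root: (1*(((a+(a+(b+6)))*((2+(y+y))*((x*9)*(x*9))))*(y*a))) -> (((a+(a+(b+6)))*((2+(y+y))*((x*9)*(x*9))))*(y*a)); overall: (1*(((a+(a+(b+6)))*((2+(y+y))*((x*9)*(x*9))))*(y*a))) -> (((a+(a+(b+6)))*((2+(y+y))*((x*9)*(x*9))))*(y*a))
Fixed point: (((a+(a+(b+6)))*((2+(y+y))*((x*9)*(x*9))))*(y*a))

Answer: (((a+(a+(b+6)))*((2+(y+y))*((x*9)*(x*9))))*(y*a))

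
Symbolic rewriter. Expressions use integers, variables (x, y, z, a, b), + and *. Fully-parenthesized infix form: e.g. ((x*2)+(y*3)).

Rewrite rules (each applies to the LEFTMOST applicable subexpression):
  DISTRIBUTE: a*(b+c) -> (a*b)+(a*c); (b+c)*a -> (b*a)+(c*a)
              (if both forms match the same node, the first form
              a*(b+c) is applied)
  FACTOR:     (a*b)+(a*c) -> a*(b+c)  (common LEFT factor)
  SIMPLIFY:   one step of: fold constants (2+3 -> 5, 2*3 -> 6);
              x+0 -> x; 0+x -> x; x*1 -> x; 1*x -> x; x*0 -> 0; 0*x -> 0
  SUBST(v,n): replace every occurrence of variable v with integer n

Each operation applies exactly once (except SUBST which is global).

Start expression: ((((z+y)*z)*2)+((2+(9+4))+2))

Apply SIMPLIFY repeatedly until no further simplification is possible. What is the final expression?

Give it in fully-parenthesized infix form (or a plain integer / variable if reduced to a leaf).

Answer: ((((z+y)*z)*2)+17)

Derivation:
Start: ((((z+y)*z)*2)+((2+(9+4))+2))
Step 1: at RLR: (9+4) -> 13; overall: ((((z+y)*z)*2)+((2+(9+4))+2)) -> ((((z+y)*z)*2)+((2+13)+2))
Step 2: at RL: (2+13) -> 15; overall: ((((z+y)*z)*2)+((2+13)+2)) -> ((((z+y)*z)*2)+(15+2))
Step 3: at R: (15+2) -> 17; overall: ((((z+y)*z)*2)+(15+2)) -> ((((z+y)*z)*2)+17)
Fixed point: ((((z+y)*z)*2)+17)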